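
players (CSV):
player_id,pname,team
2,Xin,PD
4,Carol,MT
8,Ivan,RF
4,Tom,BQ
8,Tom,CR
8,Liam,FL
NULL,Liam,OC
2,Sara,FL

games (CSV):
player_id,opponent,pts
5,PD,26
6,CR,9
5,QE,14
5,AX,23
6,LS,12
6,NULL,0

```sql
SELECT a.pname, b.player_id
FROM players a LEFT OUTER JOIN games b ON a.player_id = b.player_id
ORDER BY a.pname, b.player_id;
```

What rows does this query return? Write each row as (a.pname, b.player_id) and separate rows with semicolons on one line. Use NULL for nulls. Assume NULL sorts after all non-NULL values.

LEFT JOIN keeps every row from `players`; unmatched rows get NULL for `games`'s columns.
Matching on a.player_id = b.player_id. A NULL in a compared column never satisfies the condition.
- player_id=2: no b row matches, row kept with b columns NULL.
- player_id=4: no b row matches, row kept with b columns NULL.
- player_id=8: no b row matches, row kept with b columns NULL.
- player_id=4: no b row matches, row kept with b columns NULL.
- player_id=8: no b row matches, row kept with b columns NULL.
- player_id=8: no b row matches, row kept with b columns NULL.
- player_id=NULL: no b row matches, row kept with b columns NULL.
- player_id=2: no b row matches, row kept with b columns NULL.
After projecting and ordering:
a.pname | b.player_id
Carol | NULL
Ivan | NULL
Liam | NULL
Liam | NULL
Sara | NULL
Tom | NULL
Tom | NULL
Xin | NULL

(Carol, NULL); (Ivan, NULL); (Liam, NULL); (Liam, NULL); (Sara, NULL); (Tom, NULL); (Tom, NULL); (Xin, NULL)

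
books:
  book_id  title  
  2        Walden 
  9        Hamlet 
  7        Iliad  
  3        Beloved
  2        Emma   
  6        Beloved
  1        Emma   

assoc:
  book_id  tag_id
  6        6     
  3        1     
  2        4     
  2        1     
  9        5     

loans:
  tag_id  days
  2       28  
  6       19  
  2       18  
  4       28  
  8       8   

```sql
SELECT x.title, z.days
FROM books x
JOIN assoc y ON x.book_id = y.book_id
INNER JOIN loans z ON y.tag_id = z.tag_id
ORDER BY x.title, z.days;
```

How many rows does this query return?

Step 1 — x INNER JOIN y on book_id → 7 row(s).
Then INNER JOIN `loans z` on tag_id: keep only rows whose y.tag_id appears in z.
Result: 3 row(s).

3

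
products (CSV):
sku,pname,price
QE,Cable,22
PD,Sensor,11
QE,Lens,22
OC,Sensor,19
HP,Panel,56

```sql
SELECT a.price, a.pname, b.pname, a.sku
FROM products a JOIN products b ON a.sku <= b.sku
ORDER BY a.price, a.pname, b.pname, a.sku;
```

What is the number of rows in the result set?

16

INNER JOIN keeps only pairs where the ON condition holds.
Matching on a.sku <= b.sku.
- a (sku=QE) pairs with 2 row(s) of b.
- a (sku=PD) pairs with 3 row(s) of b.
- a (sku=QE) pairs with 2 row(s) of b.
- a (sku=OC) pairs with 4 row(s) of b.
- a (sku=HP) pairs with 5 row(s) of b.
Total: 16 rows.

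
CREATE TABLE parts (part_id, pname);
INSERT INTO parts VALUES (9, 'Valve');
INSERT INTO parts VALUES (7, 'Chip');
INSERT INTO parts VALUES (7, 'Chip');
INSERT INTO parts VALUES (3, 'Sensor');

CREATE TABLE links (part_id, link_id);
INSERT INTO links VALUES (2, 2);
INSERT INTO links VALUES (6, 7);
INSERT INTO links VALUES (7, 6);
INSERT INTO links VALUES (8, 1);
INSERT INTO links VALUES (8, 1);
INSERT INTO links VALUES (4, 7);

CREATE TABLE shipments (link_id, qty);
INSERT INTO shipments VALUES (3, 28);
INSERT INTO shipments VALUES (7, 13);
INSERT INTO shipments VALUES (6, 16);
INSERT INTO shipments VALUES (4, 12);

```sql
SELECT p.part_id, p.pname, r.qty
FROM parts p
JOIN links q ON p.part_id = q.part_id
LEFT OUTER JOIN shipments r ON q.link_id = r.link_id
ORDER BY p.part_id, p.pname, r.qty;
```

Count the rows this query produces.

Evaluate left to right. First `parts p INNER JOIN links q` on part_id: 2 row(s).
Then LEFT JOIN `shipments r` on link_id: each of those 2 rows is kept; rows whose q.link_id has no match in r get NULL for r's columns.
Result: 2 row(s).

2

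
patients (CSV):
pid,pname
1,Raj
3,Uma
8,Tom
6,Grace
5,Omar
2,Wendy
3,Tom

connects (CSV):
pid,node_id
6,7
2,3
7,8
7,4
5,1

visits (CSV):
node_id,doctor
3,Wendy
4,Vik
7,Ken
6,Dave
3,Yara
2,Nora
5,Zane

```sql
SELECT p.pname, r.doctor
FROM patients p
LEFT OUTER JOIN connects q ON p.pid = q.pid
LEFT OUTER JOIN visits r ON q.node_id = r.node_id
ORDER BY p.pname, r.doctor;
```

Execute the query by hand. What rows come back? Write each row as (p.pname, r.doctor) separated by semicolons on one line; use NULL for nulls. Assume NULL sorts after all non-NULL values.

(Grace, Ken); (Omar, NULL); (Raj, NULL); (Tom, NULL); (Tom, NULL); (Uma, NULL); (Wendy, Wendy); (Wendy, Yara)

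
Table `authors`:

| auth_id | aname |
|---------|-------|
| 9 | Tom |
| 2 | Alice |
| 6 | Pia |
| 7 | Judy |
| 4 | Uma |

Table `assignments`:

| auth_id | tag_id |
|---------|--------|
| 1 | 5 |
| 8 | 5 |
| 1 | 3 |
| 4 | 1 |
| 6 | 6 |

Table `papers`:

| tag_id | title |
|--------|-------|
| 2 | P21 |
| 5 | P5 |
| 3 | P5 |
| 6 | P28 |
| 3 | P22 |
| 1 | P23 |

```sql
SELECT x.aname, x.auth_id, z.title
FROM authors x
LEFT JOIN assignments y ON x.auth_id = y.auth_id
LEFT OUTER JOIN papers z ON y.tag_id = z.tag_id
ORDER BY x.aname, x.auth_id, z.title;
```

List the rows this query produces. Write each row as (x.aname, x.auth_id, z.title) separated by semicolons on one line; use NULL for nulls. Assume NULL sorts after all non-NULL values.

(Alice, 2, NULL); (Judy, 7, NULL); (Pia, 6, P28); (Tom, 9, NULL); (Uma, 4, P23)

Step 1 — x LEFT JOIN y on auth_id → 5 row(s).
Then LEFT JOIN `papers z` on tag_id: each of those 5 rows is kept; rows whose y.tag_id has no match in z get NULL for z's columns.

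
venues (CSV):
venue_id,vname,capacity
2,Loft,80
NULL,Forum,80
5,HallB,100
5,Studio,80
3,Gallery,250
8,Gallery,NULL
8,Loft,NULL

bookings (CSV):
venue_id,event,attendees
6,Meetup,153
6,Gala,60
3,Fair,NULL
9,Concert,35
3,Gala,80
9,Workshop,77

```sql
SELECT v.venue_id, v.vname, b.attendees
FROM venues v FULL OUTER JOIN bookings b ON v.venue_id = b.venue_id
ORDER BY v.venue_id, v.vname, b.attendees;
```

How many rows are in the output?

12

FULL OUTER JOIN keeps every row from both sides; unmatched rows get NULL for the other side's columns.
Matching on v.venue_id = b.venue_id. A NULL in a compared column never satisfies the condition.
- venue_id=2: no b row matches, row kept with b columns NULL.
- venue_id=NULL: no b row matches, row kept with b columns NULL.
- venue_id=5: no b row matches, row kept with b columns NULL.
- venue_id=5: no b row matches, row kept with b columns NULL.
- venue_id=3: 2 matching b row(s), so 2 row(s) emitted.
- venue_id=8: no b row matches, row kept with b columns NULL.
- venue_id=8: no b row matches, row kept with b columns NULL.
- 4 b row(s) had no v match → kept, v columns NULL.
Total: 2 matched + 10 padded = 12 rows.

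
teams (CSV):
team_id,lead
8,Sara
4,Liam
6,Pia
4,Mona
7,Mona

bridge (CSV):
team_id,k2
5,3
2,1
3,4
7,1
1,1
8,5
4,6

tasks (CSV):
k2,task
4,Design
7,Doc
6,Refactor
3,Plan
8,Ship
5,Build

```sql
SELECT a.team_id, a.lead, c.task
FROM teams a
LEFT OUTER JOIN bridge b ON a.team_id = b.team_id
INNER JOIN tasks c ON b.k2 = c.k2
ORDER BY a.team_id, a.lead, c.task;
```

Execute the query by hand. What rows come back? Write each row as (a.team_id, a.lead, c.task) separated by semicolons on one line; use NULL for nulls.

(4, Liam, Refactor); (4, Mona, Refactor); (8, Sara, Build)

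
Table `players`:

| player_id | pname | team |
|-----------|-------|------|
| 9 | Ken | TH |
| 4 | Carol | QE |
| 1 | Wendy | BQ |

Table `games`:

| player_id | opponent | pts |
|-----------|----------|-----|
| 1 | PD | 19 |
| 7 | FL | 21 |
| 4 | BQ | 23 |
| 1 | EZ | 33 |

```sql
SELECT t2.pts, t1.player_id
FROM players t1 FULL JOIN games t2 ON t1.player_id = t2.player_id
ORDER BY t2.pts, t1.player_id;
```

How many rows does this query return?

FULL OUTER JOIN keeps every row from both sides; unmatched rows get NULL for the other side's columns.
Matching on t1.player_id = t2.player_id.
Matched pairs: 3; unmatched t1 rows kept: 1; unmatched t2 rows kept: 1.
Total: 3 matched + 2 padded = 5 rows.

5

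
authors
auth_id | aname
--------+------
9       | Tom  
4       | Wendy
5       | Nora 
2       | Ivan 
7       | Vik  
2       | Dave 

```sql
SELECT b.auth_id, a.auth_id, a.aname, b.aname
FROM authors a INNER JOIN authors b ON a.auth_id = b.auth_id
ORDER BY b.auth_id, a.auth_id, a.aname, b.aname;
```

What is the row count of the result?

INNER JOIN keeps only pairs where the ON condition holds.
Matching on a.auth_id = b.auth_id.
- auth_id=9: 1 matching b row(s), so 1 row(s) emitted.
- auth_id=4: 1 matching b row(s), so 1 row(s) emitted.
- auth_id=5: 1 matching b row(s), so 1 row(s) emitted.
- auth_id=2: 2 matching b row(s), so 2 row(s) emitted.
- auth_id=7: 1 matching b row(s), so 1 row(s) emitted.
- auth_id=2: 2 matching b row(s), so 2 row(s) emitted.
Total: 8 rows.

8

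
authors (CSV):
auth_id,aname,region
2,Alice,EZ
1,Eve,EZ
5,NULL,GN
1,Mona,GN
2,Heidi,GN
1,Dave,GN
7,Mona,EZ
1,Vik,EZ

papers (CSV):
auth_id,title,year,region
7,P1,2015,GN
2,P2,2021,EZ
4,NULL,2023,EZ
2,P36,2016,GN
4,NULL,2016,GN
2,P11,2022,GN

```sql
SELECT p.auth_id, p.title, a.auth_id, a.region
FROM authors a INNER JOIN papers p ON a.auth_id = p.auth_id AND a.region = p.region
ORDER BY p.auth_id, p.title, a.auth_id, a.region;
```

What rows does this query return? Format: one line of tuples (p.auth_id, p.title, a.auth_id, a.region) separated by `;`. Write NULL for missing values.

(2, P11, 2, GN); (2, P2, 2, EZ); (2, P36, 2, GN)

INNER JOIN keeps only pairs where the ON condition holds.
Matching on a.auth_id = p.auth_id AND a.region = p.region.
- a row (auth_id=2, region=EZ): matches 1 p row(s) → 1 output row(s).
- a row (auth_id=1, region=EZ): no match → dropped.
- a row (auth_id=5, region=GN): no match → dropped.
- a row (auth_id=1, region=GN): no match → dropped.
- a row (auth_id=2, region=GN): matches 2 p row(s) → 2 output row(s).
- a row (auth_id=1, region=GN): no match → dropped.
- a row (auth_id=7, region=EZ): no match → dropped.
- a row (auth_id=1, region=EZ): no match → dropped.
After projecting and ordering:
p.auth_id | p.title | a.auth_id | a.region
2 | P11 | 2 | GN
2 | P2 | 2 | EZ
2 | P36 | 2 | GN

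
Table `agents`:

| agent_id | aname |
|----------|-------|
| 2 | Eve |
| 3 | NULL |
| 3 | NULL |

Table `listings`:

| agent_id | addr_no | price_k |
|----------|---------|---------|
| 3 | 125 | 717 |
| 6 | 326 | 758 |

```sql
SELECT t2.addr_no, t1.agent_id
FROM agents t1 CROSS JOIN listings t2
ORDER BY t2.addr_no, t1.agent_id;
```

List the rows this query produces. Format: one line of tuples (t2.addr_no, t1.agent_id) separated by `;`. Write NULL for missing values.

(125, 2); (125, 3); (125, 3); (326, 2); (326, 3); (326, 3)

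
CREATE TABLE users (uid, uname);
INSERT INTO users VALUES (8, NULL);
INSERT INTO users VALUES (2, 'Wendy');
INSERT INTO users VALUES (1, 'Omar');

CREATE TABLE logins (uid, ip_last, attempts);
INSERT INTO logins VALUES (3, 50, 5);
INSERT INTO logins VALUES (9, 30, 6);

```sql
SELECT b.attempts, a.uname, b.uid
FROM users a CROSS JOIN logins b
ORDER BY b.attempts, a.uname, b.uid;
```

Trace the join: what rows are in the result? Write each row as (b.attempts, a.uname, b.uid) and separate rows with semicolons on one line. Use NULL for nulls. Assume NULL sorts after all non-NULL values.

(5, Omar, 3); (5, Wendy, 3); (5, NULL, 3); (6, Omar, 9); (6, Wendy, 9); (6, NULL, 9)

CROSS JOIN pairs every row of `users` with every row of `logins`: 3 × 2 = 6 rows.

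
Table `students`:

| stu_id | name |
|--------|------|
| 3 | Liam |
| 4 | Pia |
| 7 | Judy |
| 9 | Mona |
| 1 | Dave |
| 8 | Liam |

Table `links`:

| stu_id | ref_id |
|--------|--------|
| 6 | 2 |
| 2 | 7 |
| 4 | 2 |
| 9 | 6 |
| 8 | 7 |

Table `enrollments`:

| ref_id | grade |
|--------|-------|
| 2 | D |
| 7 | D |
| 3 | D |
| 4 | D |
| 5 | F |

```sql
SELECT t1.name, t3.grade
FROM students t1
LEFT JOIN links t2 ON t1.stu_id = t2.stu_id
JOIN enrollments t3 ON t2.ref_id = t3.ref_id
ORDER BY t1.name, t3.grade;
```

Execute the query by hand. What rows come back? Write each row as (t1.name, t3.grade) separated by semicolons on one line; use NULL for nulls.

(Liam, D); (Pia, D)

Step 1 — t1 LEFT JOIN t2 on stu_id → 6 row(s).
Then INNER JOIN `enrollments t3` on ref_id: keep only rows whose t2.ref_id appears in t3.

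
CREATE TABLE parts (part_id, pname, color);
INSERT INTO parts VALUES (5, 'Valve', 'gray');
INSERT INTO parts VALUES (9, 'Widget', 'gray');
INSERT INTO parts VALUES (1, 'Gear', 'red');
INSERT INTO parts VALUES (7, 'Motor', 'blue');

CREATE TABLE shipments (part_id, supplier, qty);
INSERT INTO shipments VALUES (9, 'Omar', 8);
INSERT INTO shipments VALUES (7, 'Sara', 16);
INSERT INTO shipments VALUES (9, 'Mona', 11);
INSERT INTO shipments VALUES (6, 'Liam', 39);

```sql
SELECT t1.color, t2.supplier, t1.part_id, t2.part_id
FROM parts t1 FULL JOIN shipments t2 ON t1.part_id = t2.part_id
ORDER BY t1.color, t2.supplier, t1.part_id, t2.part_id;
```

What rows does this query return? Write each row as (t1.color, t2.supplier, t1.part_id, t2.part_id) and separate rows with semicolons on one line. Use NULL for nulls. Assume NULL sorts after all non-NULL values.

FULL OUTER JOIN keeps every row from both sides; unmatched rows get NULL for the other side's columns.
Matching on t1.part_id = t2.part_id.
Matched pairs: 3; unmatched t1 rows kept: 2; unmatched t2 rows kept: 1.

(blue, Sara, 7, 7); (gray, Mona, 9, 9); (gray, Omar, 9, 9); (gray, NULL, 5, NULL); (red, NULL, 1, NULL); (NULL, Liam, NULL, 6)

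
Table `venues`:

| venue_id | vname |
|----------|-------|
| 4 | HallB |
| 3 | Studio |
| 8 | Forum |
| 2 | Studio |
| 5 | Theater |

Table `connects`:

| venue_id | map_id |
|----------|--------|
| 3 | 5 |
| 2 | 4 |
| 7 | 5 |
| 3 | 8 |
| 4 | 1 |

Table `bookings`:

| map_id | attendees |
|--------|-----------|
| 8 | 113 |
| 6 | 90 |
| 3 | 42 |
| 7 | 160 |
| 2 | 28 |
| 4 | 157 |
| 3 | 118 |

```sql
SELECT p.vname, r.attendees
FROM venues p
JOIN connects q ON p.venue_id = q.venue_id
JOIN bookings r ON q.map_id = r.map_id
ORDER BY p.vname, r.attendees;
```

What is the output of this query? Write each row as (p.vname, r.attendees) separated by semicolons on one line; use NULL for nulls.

Evaluate left to right. First `venues p INNER JOIN connects q` on venue_id: 4 row(s).
Then INNER JOIN `bookings r` on map_id: keep only rows whose q.map_id appears in r.

(Studio, 113); (Studio, 157)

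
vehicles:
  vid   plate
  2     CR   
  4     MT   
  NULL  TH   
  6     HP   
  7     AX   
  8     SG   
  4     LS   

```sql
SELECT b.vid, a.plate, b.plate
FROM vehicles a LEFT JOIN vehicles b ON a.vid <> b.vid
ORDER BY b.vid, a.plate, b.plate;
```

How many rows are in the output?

29

LEFT JOIN keeps every row from `vehicles a`; unmatched rows get NULL for `vehicles b`'s columns.
Matching on a.vid <> b.vid. A NULL in a compared column never satisfies the condition.
Matched pairs: 28; unmatched a rows kept: 1.
Total: 28 matched + 1 padded = 29 rows.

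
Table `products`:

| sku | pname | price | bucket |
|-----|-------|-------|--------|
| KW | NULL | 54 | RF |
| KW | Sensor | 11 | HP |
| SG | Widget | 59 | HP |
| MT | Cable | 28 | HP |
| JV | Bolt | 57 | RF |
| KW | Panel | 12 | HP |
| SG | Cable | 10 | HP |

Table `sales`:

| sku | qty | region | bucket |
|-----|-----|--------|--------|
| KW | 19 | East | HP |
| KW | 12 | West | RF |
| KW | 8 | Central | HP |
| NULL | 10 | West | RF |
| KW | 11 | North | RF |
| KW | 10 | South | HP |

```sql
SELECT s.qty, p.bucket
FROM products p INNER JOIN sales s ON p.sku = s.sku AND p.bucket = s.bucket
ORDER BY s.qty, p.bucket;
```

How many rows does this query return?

8

INNER JOIN keeps only pairs where the ON condition holds.
Matching on p.sku = s.sku AND p.bucket = s.bucket. A NULL in a compared column never satisfies the condition.
- p[0] sku=KW, bucket=RF → 2 match(es) in s → 2 row(s).
- p[1] sku=KW, bucket=HP → 3 match(es) in s → 3 row(s).
- p[2] sku=SG, bucket=HP → no match; dropped.
- p[3] sku=MT, bucket=HP → no match; dropped.
- p[4] sku=JV, bucket=RF → no match; dropped.
- p[5] sku=KW, bucket=HP → 3 match(es) in s → 3 row(s).
- p[6] sku=SG, bucket=HP → no match; dropped.
Total: 8 rows.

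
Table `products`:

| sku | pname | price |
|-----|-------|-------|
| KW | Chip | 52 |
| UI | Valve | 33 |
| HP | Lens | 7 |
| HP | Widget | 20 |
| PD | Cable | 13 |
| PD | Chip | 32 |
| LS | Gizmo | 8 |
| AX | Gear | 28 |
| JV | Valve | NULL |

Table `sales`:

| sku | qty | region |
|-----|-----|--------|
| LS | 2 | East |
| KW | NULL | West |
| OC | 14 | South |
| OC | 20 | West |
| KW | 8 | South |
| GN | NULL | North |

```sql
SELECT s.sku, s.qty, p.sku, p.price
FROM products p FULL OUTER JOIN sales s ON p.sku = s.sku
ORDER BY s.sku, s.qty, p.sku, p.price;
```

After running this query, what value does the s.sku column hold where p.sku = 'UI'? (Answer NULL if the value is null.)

NULL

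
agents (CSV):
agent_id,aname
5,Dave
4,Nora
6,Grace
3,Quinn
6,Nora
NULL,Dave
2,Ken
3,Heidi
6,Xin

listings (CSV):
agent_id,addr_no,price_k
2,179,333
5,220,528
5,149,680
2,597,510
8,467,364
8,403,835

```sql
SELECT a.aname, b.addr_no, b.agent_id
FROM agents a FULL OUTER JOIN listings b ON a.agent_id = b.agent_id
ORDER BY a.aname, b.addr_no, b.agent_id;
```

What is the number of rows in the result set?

13

FULL OUTER JOIN keeps every row from both sides; unmatched rows get NULL for the other side's columns.
Matching on a.agent_id = b.agent_id. A NULL in a compared column never satisfies the condition.
- a row (agent_id=5): matches 2 b row(s) → 2 output row(s).
- a row (agent_id=4): no match → kept, b columns NULL.
- a row (agent_id=6): no match → kept, b columns NULL.
- a row (agent_id=3): no match → kept, b columns NULL.
- a row (agent_id=6): no match → kept, b columns NULL.
- a row (agent_id=NULL): no match → kept, b columns NULL.
- a row (agent_id=2): matches 2 b row(s) → 2 output row(s).
- a row (agent_id=3): no match → kept, b columns NULL.
- a row (agent_id=6): no match → kept, b columns NULL.
- 2 row(s) from b found no a partner → padded with NULL.
Total: 4 matched + 9 padded = 13 rows.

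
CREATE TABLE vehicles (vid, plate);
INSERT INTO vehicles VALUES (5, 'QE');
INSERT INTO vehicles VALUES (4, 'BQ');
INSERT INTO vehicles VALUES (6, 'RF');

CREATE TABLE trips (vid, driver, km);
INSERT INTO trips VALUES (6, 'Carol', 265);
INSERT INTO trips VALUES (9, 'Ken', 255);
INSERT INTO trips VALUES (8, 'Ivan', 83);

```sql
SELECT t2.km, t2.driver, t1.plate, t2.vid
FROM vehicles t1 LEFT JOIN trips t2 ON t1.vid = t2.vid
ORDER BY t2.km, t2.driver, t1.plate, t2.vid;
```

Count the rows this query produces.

3

LEFT JOIN keeps every row from `vehicles`; unmatched rows get NULL for `trips`'s columns.
Matching on t1.vid = t2.vid.
- vid=5: no t2 row matches, row kept with t2 columns NULL.
- vid=4: no t2 row matches, row kept with t2 columns NULL.
- vid=6: 1 matching t2 row(s), so 1 row(s) emitted.
Total: 1 matched + 2 padded = 3 rows.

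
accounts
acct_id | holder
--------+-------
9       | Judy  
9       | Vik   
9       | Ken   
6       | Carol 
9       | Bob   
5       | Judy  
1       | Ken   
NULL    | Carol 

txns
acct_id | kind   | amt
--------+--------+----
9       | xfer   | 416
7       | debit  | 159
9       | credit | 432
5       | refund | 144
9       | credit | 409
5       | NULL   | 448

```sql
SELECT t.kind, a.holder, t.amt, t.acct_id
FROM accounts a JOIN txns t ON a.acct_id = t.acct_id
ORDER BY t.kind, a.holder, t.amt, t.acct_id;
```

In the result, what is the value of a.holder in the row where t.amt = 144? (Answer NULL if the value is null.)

Judy

INNER JOIN keeps only pairs where the ON condition holds.
Matching on a.acct_id = t.acct_id. A NULL in a compared column never satisfies the condition.
- acct_id=9: 3 matching t row(s), so 3 row(s) emitted.
- acct_id=9: 3 matching t row(s), so 3 row(s) emitted.
- acct_id=9: 3 matching t row(s), so 3 row(s) emitted.
- acct_id=6: no matching t row, dropped.
- acct_id=9: 3 matching t row(s), so 3 row(s) emitted.
- acct_id=5: 2 matching t row(s), so 2 row(s) emitted.
- acct_id=1: no matching t row, dropped.
- acct_id=NULL: no matching t row, dropped.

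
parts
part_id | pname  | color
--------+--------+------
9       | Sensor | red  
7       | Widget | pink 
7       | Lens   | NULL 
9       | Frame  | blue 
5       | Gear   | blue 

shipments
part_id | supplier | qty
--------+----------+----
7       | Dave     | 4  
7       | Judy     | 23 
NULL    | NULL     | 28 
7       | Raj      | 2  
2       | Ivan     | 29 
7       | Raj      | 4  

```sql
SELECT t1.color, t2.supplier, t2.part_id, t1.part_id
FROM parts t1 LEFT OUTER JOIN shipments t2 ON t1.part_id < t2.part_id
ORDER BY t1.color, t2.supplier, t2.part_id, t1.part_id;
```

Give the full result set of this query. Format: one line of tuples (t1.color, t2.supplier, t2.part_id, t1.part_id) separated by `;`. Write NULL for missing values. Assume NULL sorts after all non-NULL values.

(blue, Dave, 7, 5); (blue, Judy, 7, 5); (blue, Raj, 7, 5); (blue, Raj, 7, 5); (blue, NULL, NULL, 9); (pink, NULL, NULL, 7); (red, NULL, NULL, 9); (NULL, NULL, NULL, 7)

LEFT JOIN keeps every row from `parts`; unmatched rows get NULL for `shipments`'s columns.
Matching on t1.part_id < t2.part_id. A NULL in a compared column never satisfies the condition.
- t1 (part_id=9) has no partner → padded with NULL.
- t1 (part_id=7) has no partner → padded with NULL.
- t1 (part_id=7) has no partner → padded with NULL.
- t1 (part_id=9) has no partner → padded with NULL.
- t1 (part_id=5) pairs with 4 row(s) of t2.
After projecting and ordering:
t1.color | t2.supplier | t2.part_id | t1.part_id
blue | Dave | 7 | 5
blue | Judy | 7 | 5
blue | Raj | 7 | 5
blue | Raj | 7 | 5
blue | NULL | NULL | 9
pink | NULL | NULL | 7
red | NULL | NULL | 9
NULL | NULL | NULL | 7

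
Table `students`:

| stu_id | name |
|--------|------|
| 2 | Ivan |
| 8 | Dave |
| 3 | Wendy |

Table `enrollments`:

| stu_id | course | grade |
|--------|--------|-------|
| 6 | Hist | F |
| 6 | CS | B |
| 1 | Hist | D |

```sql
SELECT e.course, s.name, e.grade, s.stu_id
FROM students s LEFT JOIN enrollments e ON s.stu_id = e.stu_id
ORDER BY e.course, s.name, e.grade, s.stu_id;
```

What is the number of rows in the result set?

3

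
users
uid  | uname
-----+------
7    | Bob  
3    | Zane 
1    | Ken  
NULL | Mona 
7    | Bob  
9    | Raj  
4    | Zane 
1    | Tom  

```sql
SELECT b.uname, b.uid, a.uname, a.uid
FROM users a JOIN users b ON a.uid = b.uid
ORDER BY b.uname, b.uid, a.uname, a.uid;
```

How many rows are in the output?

INNER JOIN keeps only pairs where the ON condition holds.
Matching on a.uid = b.uid. A NULL in a compared column never satisfies the condition.
- a[0] uid=7 → 2 match(es) in b → 2 row(s).
- a[1] uid=3 → 1 match(es) in b → 1 row(s).
- a[2] uid=1 → 2 match(es) in b → 2 row(s).
- a[3] uid=NULL → no match; dropped.
- a[4] uid=7 → 2 match(es) in b → 2 row(s).
- a[5] uid=9 → 1 match(es) in b → 1 row(s).
- a[6] uid=4 → 1 match(es) in b → 1 row(s).
- a[7] uid=1 → 2 match(es) in b → 2 row(s).
Total: 11 rows.

11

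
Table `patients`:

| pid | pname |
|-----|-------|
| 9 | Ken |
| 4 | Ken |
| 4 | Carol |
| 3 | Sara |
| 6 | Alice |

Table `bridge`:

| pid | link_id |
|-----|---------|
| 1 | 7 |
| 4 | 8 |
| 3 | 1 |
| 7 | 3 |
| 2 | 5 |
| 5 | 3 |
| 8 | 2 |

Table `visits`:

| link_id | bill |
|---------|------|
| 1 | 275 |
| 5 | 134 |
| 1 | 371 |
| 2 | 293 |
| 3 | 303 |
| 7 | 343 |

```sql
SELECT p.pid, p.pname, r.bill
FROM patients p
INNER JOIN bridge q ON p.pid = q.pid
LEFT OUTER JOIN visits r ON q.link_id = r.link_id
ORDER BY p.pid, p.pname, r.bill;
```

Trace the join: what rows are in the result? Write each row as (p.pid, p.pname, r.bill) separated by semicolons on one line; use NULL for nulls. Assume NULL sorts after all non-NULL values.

(3, Sara, 275); (3, Sara, 371); (4, Carol, NULL); (4, Ken, NULL)

Evaluate left to right. First `patients p INNER JOIN bridge q` on pid: 3 row(s).
Then LEFT JOIN `visits r` on link_id: each of those 3 rows is kept; rows whose q.link_id has no match in r get NULL for r's columns.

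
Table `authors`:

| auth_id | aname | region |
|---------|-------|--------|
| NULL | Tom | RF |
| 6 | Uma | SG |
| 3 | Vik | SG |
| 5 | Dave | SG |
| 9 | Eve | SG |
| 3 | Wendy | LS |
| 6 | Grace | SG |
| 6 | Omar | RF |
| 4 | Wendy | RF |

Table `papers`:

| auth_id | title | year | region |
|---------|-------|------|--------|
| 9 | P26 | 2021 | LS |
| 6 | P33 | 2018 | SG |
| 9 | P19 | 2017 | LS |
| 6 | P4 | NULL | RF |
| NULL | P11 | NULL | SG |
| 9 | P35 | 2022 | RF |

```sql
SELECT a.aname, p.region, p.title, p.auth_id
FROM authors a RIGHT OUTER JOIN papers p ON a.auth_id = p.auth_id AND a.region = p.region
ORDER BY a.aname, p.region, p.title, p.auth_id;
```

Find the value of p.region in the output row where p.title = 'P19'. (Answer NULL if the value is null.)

LS

RIGHT JOIN keeps every row from `papers`; unmatched rows get NULL for `authors`'s columns.
Matching on a.auth_id = p.auth_id AND a.region = p.region. A NULL in a compared column never satisfies the condition.
Matched pairs: 3; unmatched p rows kept: 4.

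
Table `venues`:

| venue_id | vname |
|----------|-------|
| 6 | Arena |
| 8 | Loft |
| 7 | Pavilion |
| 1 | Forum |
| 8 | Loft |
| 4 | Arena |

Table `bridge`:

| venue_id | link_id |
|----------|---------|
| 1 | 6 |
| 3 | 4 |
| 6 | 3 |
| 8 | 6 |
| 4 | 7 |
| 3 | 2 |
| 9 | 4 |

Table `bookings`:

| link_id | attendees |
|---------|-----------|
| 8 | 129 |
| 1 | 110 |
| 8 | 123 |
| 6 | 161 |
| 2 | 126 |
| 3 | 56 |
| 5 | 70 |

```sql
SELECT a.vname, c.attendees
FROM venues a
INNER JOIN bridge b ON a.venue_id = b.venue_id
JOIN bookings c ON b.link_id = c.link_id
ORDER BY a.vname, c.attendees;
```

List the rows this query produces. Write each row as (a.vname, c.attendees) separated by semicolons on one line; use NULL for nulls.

(Arena, 56); (Forum, 161); (Loft, 161); (Loft, 161)

Joins associate left-to-right: venues INNER JOIN bridge on venue_id gives 5 intermediate row(s).
Then INNER JOIN `bookings c` on link_id: keep only rows whose b.link_id appears in c.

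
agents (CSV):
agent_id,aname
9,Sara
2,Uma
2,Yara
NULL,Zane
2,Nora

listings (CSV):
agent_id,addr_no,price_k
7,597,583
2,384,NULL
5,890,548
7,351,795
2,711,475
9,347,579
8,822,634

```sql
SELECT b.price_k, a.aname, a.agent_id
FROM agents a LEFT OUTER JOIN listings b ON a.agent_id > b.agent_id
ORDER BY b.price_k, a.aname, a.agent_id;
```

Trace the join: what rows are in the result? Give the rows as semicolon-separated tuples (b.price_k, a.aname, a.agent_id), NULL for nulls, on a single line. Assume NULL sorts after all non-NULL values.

LEFT JOIN keeps every row from `agents`; unmatched rows get NULL for `listings`'s columns.
Matching on a.agent_id > b.agent_id. A NULL in a compared column never satisfies the condition.
Matched pairs: 6; unmatched a rows kept: 4.

(475, Sara, 9); (548, Sara, 9); (583, Sara, 9); (634, Sara, 9); (795, Sara, 9); (NULL, Nora, 2); (NULL, Sara, 9); (NULL, Uma, 2); (NULL, Yara, 2); (NULL, Zane, NULL)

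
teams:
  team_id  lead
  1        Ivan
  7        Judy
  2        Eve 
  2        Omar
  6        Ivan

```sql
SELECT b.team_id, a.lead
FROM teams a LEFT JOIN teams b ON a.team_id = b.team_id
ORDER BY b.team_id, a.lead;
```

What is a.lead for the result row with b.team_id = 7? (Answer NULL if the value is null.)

LEFT JOIN keeps every row from `teams a`; unmatched rows get NULL for `teams b`'s columns.
Matching on a.team_id = b.team_id.
- team_id=1: 1 matching b row(s), so 1 row(s) emitted.
- team_id=7: 1 matching b row(s), so 1 row(s) emitted.
- team_id=2: 2 matching b row(s), so 2 row(s) emitted.
- team_id=2: 2 matching b row(s), so 2 row(s) emitted.
- team_id=6: 1 matching b row(s), so 1 row(s) emitted.

Judy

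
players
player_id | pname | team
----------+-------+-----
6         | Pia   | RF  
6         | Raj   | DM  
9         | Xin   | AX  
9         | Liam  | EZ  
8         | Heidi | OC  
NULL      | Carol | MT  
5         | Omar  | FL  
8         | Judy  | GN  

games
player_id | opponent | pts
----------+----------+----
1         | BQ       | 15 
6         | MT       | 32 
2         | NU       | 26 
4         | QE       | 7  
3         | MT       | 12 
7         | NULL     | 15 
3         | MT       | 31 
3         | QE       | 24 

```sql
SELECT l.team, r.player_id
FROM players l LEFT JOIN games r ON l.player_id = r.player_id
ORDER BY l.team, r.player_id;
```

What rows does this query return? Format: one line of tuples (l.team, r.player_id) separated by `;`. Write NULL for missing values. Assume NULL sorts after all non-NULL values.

LEFT JOIN keeps every row from `players`; unmatched rows get NULL for `games`'s columns.
Matching on l.player_id = r.player_id. A NULL in a compared column never satisfies the condition.
Matched pairs: 2; unmatched l rows kept: 6.

(AX, NULL); (DM, 6); (EZ, NULL); (FL, NULL); (GN, NULL); (MT, NULL); (OC, NULL); (RF, 6)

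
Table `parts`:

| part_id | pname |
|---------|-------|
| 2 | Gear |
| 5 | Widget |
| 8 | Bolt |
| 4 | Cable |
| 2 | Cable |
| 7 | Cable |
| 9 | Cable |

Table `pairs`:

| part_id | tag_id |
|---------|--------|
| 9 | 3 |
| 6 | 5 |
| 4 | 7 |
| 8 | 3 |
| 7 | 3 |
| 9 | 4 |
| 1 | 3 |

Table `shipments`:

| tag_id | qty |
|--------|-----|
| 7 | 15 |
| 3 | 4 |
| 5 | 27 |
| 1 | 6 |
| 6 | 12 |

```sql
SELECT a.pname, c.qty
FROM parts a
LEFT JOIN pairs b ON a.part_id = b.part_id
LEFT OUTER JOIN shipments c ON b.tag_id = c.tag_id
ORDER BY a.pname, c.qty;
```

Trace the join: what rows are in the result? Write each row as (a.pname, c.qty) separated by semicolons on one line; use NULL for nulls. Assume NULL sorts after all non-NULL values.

(Bolt, 4); (Cable, 4); (Cable, 4); (Cable, 15); (Cable, NULL); (Cable, NULL); (Gear, NULL); (Widget, NULL)

Evaluate left to right. First `parts a LEFT JOIN pairs b` on part_id: 8 row(s).
Then LEFT JOIN `shipments c` on tag_id: each of those 8 rows is kept; rows whose b.tag_id has no match in c get NULL for c's columns.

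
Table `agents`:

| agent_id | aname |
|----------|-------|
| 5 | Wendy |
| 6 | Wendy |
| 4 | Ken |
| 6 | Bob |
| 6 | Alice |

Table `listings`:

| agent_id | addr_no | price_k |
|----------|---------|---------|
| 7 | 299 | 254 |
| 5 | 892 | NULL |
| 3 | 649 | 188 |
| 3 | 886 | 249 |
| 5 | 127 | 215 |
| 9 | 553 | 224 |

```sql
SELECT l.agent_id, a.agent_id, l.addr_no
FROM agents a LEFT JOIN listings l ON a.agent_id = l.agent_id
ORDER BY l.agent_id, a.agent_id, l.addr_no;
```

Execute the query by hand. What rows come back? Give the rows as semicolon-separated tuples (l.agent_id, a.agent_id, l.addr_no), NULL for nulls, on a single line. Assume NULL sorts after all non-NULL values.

LEFT JOIN keeps every row from `agents`; unmatched rows get NULL for `listings`'s columns.
Matching on a.agent_id = l.agent_id.
Matched pairs: 2; unmatched a rows kept: 4.

(5, 5, 127); (5, 5, 892); (NULL, 4, NULL); (NULL, 6, NULL); (NULL, 6, NULL); (NULL, 6, NULL)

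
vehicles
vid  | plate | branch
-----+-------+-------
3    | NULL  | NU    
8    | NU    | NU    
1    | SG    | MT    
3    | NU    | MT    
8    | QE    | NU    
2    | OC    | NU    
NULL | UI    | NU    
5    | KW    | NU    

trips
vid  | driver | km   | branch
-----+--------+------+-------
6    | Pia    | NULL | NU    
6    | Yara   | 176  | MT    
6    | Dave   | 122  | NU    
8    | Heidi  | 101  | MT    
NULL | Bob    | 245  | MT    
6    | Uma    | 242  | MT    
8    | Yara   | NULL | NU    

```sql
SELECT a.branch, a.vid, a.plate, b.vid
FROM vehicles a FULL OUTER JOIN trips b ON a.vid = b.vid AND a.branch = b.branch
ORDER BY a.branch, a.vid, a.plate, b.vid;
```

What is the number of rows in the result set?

14

FULL OUTER JOIN keeps every row from both sides; unmatched rows get NULL for the other side's columns.
Matching on a.vid = b.vid AND a.branch = b.branch. A NULL in a compared column never satisfies the condition.
- a row (vid=3, branch=NU): no match → kept, b columns NULL.
- a row (vid=8, branch=NU): matches 1 b row(s) → 1 output row(s).
- a row (vid=1, branch=MT): no match → kept, b columns NULL.
- a row (vid=3, branch=MT): no match → kept, b columns NULL.
- a row (vid=8, branch=NU): matches 1 b row(s) → 1 output row(s).
- a row (vid=2, branch=NU): no match → kept, b columns NULL.
- a row (vid=NULL, branch=NU): no match → kept, b columns NULL.
- a row (vid=5, branch=NU): no match → kept, b columns NULL.
- 6 b row(s) had no a match → kept, a columns NULL.
Total: 2 matched + 12 padded = 14 rows.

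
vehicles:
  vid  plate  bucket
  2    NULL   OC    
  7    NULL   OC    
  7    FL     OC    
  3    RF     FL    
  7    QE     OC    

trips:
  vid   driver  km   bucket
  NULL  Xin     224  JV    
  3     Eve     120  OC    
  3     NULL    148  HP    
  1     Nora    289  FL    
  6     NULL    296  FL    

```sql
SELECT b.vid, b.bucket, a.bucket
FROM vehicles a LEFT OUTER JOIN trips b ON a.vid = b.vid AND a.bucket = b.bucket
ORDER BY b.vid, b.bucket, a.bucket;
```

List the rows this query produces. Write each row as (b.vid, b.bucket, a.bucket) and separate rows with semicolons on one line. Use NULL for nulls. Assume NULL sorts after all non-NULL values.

(NULL, NULL, FL); (NULL, NULL, OC); (NULL, NULL, OC); (NULL, NULL, OC); (NULL, NULL, OC)

LEFT JOIN keeps every row from `vehicles`; unmatched rows get NULL for `trips`'s columns.
Matching on a.vid = b.vid AND a.bucket = b.bucket. A NULL in a compared column never satisfies the condition.
- a[0] vid=2, bucket=OC → no match; kept with NULLs on the b side.
- a[1] vid=7, bucket=OC → no match; kept with NULLs on the b side.
- a[2] vid=7, bucket=OC → no match; kept with NULLs on the b side.
- a[3] vid=3, bucket=FL → no match; kept with NULLs on the b side.
- a[4] vid=7, bucket=OC → no match; kept with NULLs on the b side.
After projecting and ordering:
b.vid | b.bucket | a.bucket
NULL | NULL | FL
NULL | NULL | OC
NULL | NULL | OC
NULL | NULL | OC
NULL | NULL | OC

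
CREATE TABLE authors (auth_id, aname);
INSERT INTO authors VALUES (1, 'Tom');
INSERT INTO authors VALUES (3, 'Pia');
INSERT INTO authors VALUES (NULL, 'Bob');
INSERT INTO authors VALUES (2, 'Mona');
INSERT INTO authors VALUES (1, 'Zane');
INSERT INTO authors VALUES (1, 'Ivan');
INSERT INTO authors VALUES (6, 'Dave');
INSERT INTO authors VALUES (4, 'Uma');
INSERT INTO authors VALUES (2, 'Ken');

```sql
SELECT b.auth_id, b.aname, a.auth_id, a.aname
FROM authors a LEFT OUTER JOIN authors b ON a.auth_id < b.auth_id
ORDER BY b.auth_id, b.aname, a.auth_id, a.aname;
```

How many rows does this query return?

26

LEFT JOIN keeps every row from `authors a`; unmatched rows get NULL for `authors b`'s columns.
Matching on a.auth_id < b.auth_id. A NULL in a compared column never satisfies the condition.
Matched pairs: 24; unmatched a rows kept: 2.
Total: 24 matched + 2 padded = 26 rows.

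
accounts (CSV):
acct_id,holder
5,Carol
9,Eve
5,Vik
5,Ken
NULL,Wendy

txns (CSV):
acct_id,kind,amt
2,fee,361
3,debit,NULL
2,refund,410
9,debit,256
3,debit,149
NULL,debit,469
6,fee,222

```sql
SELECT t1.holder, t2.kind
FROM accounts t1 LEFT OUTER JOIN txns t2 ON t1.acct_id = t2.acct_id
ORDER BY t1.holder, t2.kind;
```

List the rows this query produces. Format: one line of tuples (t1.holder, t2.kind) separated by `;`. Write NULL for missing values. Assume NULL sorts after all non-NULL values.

(Carol, NULL); (Eve, debit); (Ken, NULL); (Vik, NULL); (Wendy, NULL)

LEFT JOIN keeps every row from `accounts`; unmatched rows get NULL for `txns`'s columns.
Matching on t1.acct_id = t2.acct_id. A NULL in a compared column never satisfies the condition.
Matched pairs: 1; unmatched t1 rows kept: 4.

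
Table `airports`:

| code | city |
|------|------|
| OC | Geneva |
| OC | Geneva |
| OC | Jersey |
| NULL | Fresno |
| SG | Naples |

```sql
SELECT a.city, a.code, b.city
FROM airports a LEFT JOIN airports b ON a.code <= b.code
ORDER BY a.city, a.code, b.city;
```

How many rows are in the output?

14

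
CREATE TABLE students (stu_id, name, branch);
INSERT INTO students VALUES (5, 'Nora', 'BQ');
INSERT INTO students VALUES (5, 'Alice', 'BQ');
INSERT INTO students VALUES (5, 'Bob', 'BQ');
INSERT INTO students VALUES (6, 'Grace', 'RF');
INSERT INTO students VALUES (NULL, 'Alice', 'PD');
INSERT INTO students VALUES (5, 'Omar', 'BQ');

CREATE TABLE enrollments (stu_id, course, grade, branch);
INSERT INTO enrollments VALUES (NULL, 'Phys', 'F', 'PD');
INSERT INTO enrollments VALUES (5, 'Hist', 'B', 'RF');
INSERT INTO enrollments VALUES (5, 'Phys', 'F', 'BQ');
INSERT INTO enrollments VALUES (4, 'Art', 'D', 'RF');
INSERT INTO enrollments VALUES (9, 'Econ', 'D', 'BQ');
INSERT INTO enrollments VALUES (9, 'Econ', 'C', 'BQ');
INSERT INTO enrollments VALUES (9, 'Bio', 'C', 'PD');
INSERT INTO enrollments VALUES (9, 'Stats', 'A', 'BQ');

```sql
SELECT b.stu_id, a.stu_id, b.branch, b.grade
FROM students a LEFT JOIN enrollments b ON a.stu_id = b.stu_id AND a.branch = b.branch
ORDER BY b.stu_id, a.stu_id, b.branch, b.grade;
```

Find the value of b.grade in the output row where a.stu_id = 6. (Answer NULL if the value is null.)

NULL

LEFT JOIN keeps every row from `students`; unmatched rows get NULL for `enrollments`'s columns.
Matching on a.stu_id = b.stu_id AND a.branch = b.branch. A NULL in a compared column never satisfies the condition.
- stu_id=5, branch=BQ: 1 matching b row(s), so 1 row(s) emitted.
- stu_id=5, branch=BQ: 1 matching b row(s), so 1 row(s) emitted.
- stu_id=5, branch=BQ: 1 matching b row(s), so 1 row(s) emitted.
- stu_id=6, branch=RF: no b row matches, row kept with b columns NULL.
- stu_id=NULL, branch=PD: no b row matches, row kept with b columns NULL.
- stu_id=5, branch=BQ: 1 matching b row(s), so 1 row(s) emitted.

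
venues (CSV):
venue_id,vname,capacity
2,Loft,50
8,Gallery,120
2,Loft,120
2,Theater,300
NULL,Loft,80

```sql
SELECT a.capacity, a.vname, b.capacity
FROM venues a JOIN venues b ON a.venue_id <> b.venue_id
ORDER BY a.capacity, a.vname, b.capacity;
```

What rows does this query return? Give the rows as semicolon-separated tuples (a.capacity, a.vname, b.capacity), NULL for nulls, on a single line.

(50, Loft, 120); (120, Gallery, 50); (120, Gallery, 120); (120, Gallery, 300); (120, Loft, 120); (300, Theater, 120)

INNER JOIN keeps only pairs where the ON condition holds.
Matching on a.venue_id <> b.venue_id. A NULL in a compared column never satisfies the condition.
Matched pairs: 6.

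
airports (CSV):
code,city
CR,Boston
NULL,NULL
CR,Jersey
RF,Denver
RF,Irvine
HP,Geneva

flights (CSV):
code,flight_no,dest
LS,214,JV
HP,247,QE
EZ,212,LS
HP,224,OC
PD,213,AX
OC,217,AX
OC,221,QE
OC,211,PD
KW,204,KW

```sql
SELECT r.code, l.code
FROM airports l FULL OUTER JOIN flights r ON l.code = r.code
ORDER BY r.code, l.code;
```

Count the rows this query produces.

FULL OUTER JOIN keeps every row from both sides; unmatched rows get NULL for the other side's columns.
Matching on l.code = r.code. A NULL in a compared column never satisfies the condition.
Matched pairs: 2; unmatched l rows kept: 5; unmatched r rows kept: 7.
Total: 2 matched + 12 padded = 14 rows.

14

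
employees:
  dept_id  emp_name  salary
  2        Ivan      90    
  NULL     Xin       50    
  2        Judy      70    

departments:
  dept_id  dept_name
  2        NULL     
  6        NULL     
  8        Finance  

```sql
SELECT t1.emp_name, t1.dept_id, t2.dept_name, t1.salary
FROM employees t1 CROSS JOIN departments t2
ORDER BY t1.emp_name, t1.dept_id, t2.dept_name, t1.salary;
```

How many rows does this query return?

CROSS JOIN pairs every row of `employees` with every row of `departments`: 3 × 3 = 9 rows.

9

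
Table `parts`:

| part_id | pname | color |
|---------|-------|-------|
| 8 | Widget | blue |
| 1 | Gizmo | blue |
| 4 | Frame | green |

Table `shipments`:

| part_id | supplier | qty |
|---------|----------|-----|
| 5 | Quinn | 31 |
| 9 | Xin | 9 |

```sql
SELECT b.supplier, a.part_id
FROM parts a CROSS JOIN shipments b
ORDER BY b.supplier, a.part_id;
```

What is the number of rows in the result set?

CROSS JOIN pairs every row of `parts` with every row of `shipments`: 3 × 2 = 6 rows.

6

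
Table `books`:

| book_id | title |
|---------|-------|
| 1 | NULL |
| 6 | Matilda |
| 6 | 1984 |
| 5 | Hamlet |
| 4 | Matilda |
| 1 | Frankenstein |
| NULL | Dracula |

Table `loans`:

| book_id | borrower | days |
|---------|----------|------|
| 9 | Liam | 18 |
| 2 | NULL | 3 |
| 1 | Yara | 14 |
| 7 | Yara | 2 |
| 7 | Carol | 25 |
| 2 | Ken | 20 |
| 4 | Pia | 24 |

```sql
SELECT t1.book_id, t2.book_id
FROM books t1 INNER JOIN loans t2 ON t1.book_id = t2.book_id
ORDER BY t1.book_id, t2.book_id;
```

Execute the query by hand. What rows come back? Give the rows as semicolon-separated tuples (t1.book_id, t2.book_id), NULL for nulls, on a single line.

INNER JOIN keeps only pairs where the ON condition holds.
Matching on t1.book_id = t2.book_id. A NULL in a compared column never satisfies the condition.
Matched pairs: 3.

(1, 1); (1, 1); (4, 4)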